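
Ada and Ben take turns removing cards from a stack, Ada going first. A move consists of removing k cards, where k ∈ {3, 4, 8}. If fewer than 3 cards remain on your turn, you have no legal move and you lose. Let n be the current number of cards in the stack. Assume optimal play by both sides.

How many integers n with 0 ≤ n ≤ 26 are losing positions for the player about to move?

11

Label each position W (a win for the player to move) or L (a loss). A position with no legal move is L; any other position is W exactly when some move reaches an L, and L when every move reaches a W.
n=0: no move → L
n=1: no move → L
n=2: no move → L
n=3: reaches L-position 0 → W
n=4: reaches L-position 1 → W
n=5: reaches L-position 2 → W
n=6: reaches L-position 2 → W
n=7: only reaches 4(W), 3(W), all W → L
n=8: reaches L-position 0 → W
n=9: reaches L-position 1 → W
n=10: reaches L-position 7 → W
n=11: reaches L-position 7 → W
n=12: only reaches 9(W), 8(W), 4(W), all W → L
n=13: only reaches 10(W), 9(W), 5(W), all W → L
n=14: only reaches 11(W), 10(W), 6(W), all W → L
n=15: reaches L-position 12 → W
n=16: reaches L-position 13 → W
n=17: reaches L-position 14 → W
n=18: reaches L-position 14 → W
n=19: only reaches 16(W), 15(W), 11(W), all W → L
n=20: reaches L-position 12 → W
n=21: reaches L-position 13 → W
n=22: reaches L-position 19 → W
n=23: reaches L-position 19 → W
n=24: only reaches 21(W), 20(W), 16(W), all W → L
n=25: only reaches 22(W), 21(W), 17(W), all W → L
n=26: only reaches 23(W), 22(W), 18(W), all W → L
L entries with 0 ≤ n ≤ 26: n = 0, 1, 2, 7, 12, 13, 14, 19, 24, 25, 26; that makes 11.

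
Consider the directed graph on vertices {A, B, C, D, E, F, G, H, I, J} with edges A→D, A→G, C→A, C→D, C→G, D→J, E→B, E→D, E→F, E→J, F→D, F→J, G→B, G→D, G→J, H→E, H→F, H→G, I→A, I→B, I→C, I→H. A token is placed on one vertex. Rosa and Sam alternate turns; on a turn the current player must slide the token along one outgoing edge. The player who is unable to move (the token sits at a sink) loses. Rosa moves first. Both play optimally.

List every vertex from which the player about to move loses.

A, B, H, J

Label each position W (a win for the player to move) or L (a loss). A position with no legal move is L; any other position is W exactly when some move reaches an L, and L when every move reaches a W.
Every edge goes from a vertex to one that appears earlier in the order J, B, D, F, G, A, E, C, H, I, so processing vertices in that order labels each vertex after all of its successors.
J: no outgoing edge → L
B: no outgoing edge → L
D: →J(L), so W
F: →J(L), so W
G: →B(L), so W
A: →G(W), D(W) — all W, so L
E: →B(L), so W
C: →A(L), so W
H: →E(W), G(W), F(W) — all W, so L
I: →H(L), so W
The losing starting vertices are exactly the entries labelled L in this table (4 of them).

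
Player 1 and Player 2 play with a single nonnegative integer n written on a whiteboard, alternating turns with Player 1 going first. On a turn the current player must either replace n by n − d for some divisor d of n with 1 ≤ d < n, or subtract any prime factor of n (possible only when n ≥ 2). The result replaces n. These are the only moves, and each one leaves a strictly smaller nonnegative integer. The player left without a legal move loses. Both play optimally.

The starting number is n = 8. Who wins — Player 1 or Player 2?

Player 1 wins.

Work bottom-up. With no move the player to move loses. Otherwise the position is W if at least one move leads to an L position for the opponent, and L if every move leads to a W.
n=0: no move → L
n=1: no move → L
n=2: reaches L-position 0 → W
n=3: reaches L-position 0 → W
n=4: only reaches 2(W), 3(W), all W → L
n=5: reaches L-position 0 → W
n=6: reaches L-position 4 → W
n=7: reaches L-position 0 → W
n=8: reaches L-position 4 → W
From 8 Player 1 can move to 4, reaching an L position.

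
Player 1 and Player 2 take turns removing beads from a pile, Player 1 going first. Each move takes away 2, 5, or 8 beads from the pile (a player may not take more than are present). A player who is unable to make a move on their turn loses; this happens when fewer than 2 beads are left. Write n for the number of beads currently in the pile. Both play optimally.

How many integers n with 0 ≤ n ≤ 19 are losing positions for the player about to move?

8

Use the standard recursion: the mover loses at a terminal position; elsewhere, the mover wins exactly when some move hands the opponent an L position.
n=0: no move → L
n=1: no move → L
n=2: reaches L-position 0 → W
n=3: reaches L-position 1 → W
n=4: only reaches 2(W), which is W → L
n=5: reaches L-position 0 → W
n=6: reaches L-position 4 → W
n=7: only reaches 5(W), 2(W), all W → L
n=8: reaches L-position 0 → W
n=9: reaches L-position 7 → W
n=10: only reaches 8(W), 5(W), 2(W), all W → L
n=11: only reaches 9(W), 6(W), 3(W), all W → L
n=12: reaches L-position 10 → W
n=13: reaches L-position 11 → W
n=14: only reaches 12(W), 9(W), 6(W), all W → L
n=15: reaches L-position 10 → W
n=16: reaches L-position 14 → W
n=17: only reaches 15(W), 12(W), 9(W), all W → L
n=18: reaches L-position 10 → W
n=19: reaches L-position 17 → W
L entries with 0 ≤ n ≤ 19: n = 0, 1, 4, 7, 10, 11, 14, 17; that makes 8.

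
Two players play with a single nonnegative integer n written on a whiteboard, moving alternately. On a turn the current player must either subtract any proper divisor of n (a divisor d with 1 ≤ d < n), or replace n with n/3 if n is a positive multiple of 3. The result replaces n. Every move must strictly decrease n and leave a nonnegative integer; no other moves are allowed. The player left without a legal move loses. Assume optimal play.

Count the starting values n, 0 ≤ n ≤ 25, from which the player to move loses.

12

Compute win/loss labels from the base case upward. A position with no move is L. Any other position is W if it can reach an L in one move, else L.
n=0: no move → L
n=1: no move → L
n=2: →1(L), so W
n=3: →1(L), so W
n=4: →2(W), 3(W) — all W, so L
n=5: →4(L), so W
n=6: →4(L), so W
n=7: →6(W) only, which is W, so L
n=8: →4(L), so W
n=9: →3(W), 6(W), 8(W) — all W, so L
n=10: →9(L), so W
n=11: →10(W) only, which is W, so L
n=12: →4(L), so W
n=13: →12(W) only, which is W, so L
n=14: →7(L), so W
n=15: →5(W), 10(W), 12(W), 14(W) — all W, so L
n=16: →15(L), so W
n=17: →16(W) only, which is W, so L
n=18: →9(L), so W
n=19: →18(W) only, which is W, so L
n=20: →15(L), so W
n=21: →7(L), so W
n=22: →11(L), so W
n=23: →22(W) only, which is W, so L
n=24: →23(L), so W
n=25: →20(W), 24(W) — all W, so L
L entries with 0 ≤ n ≤ 25: n = 0, 1, 4, 7, 9, 11, 13, 15, 17, 19, 23, 25; that makes 12.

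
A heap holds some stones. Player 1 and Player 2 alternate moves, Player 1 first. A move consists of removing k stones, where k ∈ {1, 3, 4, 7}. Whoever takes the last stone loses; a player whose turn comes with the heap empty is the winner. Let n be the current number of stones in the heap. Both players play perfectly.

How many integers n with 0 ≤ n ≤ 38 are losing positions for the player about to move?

Positions with no move are W. A position that does have a move is losing for the player to move precisely when every available move leads to a winning position for the opponent. Fill in the labels:
n=0: no move; the opponent has just taken the last stone and therefore loses → W
n=1: L (sole option 0(W) is W)
n=2: W (go to 1, an L position)
n=3: L (options 2(W), 0(W) are all W)
n=4: W (go to 3, an L position)
n=5: W (go to 1, an L position)
n=6: W (go to 3, an L position)
n=7: W (go to 3, an L position)
n=8: W (go to 1, an L position)
n=9: L (options 8(W), 6(W), 5(W), 2(W) are all W)
n=10: W (go to 9, an L position)
n=11: L (options 10(W), 8(W), 7(W), 4(W) are all W)
n=12: W (go to 11, an L position)
n=13: W (go to 9, an L position)
n=14: W (go to 11, an L position)
n=15: W (go to 11, an L position)
n=16: W (go to 9, an L position)
n=17: L (options 16(W), 14(W), 13(W), 10(W) are all W)
n=18: W (go to 17, an L position)
n=19: L (options 18(W), 16(W), 15(W), 12(W) are all W)
n=20: W (go to 19, an L position)
n=21: W (go to 17, an L position)
n=22: W (go to 19, an L position)
n=23: W (go to 19, an L position)
n=24: W (go to 17, an L position)
n=25: L (options 24(W), 22(W), 21(W), 18(W) are all W)
n=26: W (go to 25, an L position)
n=27: L (options 26(W), 24(W), 23(W), 20(W) are all W)
n=28: W (go to 27, an L position)
n=29: W (go to 25, an L position)
n=30: W (go to 27, an L position)
n=31: W (go to 27, an L position)
n=32: W (go to 25, an L position)
n=33: L (options 32(W), 30(W), 29(W), 26(W) are all W)
n=34: W (go to 33, an L position)
n=35: L (options 34(W), 32(W), 31(W), 28(W) are all W)
n=36: W (go to 35, an L position)
n=37: W (go to 33, an L position)
n=38: W (go to 35, an L position)
L entries with 0 ≤ n ≤ 38: n = 1, 3, 9, 11, 17, 19, 25, 27, 33, 35; that makes 10.

10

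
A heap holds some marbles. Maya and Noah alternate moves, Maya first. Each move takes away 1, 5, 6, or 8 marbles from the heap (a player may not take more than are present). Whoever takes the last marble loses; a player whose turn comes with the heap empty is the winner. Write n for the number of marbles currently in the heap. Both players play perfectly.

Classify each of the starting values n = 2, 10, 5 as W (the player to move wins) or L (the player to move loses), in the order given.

Label each position W (a win for the player to move) or L (a loss). A position with no legal move is W; any other position is W exactly when some move reaches an L, and L when every move reaches a W.
n=0: no move; the opponent has just taken the last marble and therefore loses → W
n=1: only reaches 0(W), which is W → L
n=2: reaches L-position 1 → W
n=3: only reaches 2(W), which is W → L
n=4: reaches L-position 3 → W
n=5: only reaches 4(W), 0(W), all W → L
n=6: reaches L-position 5 → W
n=7: reaches L-position 1 → W
n=8: reaches L-position 3 → W
n=9: reaches L-position 3 → W
n=10: reaches L-position 5 → W

2: W, 10: W, 5: L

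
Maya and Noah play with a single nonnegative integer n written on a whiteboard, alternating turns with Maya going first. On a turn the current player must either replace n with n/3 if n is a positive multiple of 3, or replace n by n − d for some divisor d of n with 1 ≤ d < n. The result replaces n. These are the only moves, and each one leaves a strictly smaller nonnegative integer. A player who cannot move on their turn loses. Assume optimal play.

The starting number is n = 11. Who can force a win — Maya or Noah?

Noah wins.

Use the standard recursion: the mover loses at a terminal position; elsewhere, the mover wins exactly when some move hands the opponent an L position.
n=0: no move → L
n=1: no move → L
n=2: →1(L), so W
n=3: →1(L), so W
n=4: →2(W), 3(W) — all W, so L
n=5: →4(L), so W
n=6: →4(L), so W
n=7: →6(W) only, which is W, so L
n=8: →4(L), so W
n=9: →3(W), 6(W), 8(W) — all W, so L
n=10: →9(L), so W
n=11: →10(W) only, which is W, so L
Every move from 11 reaches a W position, so the mover loses.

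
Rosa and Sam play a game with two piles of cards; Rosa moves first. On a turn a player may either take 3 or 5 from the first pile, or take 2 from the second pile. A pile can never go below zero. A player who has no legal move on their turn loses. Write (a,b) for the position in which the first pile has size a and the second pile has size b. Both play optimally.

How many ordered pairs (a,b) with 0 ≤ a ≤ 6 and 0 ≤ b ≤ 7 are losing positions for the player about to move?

24

Classify positions by backward induction: terminal positions (no move available) are L. From any other position, the mover wins iff some move reaches an L.
Every move lowers a or b (never raises either), so fill the grid row by row in increasing a, and left to right within a row: each cell's successors are then already labelled.
      b=0  b=1  b=2  b=3  b=4  b=5  b=6  b=7
a=0:    L    L    W    W    L    L    W    W
a=1:    L    L    W    W    L    L    W    W
a=2:    L    L    W    W    L    L    W    W
a=3:    W    W    L    L    W    W    L    L
a=4:    W    W    L    L    W    W    L    L
a=5:    W    W    L    L    W    W    L    L
a=6:    W    W    W    W    W    W    W    W
Cells with no legal move (terminal, hence L): (0,0), (0,1), (1,0), (1,1), (2,0), (2,1).
The remaining L cells, each justified by listing all of its moves:
(0,4): →(0,2)(W) only, which is W, so L
(0,5): →(0,3)(W) only, which is W, so L
(1,4): →(1,2)(W) only, which is W, so L
(1,5): →(1,3)(W) only, which is W, so L
(2,4): →(2,2)(W) only, which is W, so L
(2,5): →(2,3)(W) only, which is W, so L
(3,2): →(0,2)(W), (3,0)(W) — all W, so L
(3,3): →(0,3)(W), (3,1)(W) — all W, so L
(3,6): →(0,6)(W), (3,4)(W) — all W, so L
(3,7): →(0,7)(W), (3,5)(W) — all W, so L
(4,2): →(1,2)(W), (4,0)(W) — all W, so L
(4,3): →(1,3)(W), (4,1)(W) — all W, so L
(4,6): →(1,6)(W), (4,4)(W) — all W, so L
(4,7): →(1,7)(W), (4,5)(W) — all W, so L
(5,2): →(2,2)(W), (0,2)(W), (5,0)(W) — all W, so L
(5,3): →(2,3)(W), (0,3)(W), (5,1)(W) — all W, so L
(5,6): →(2,6)(W), (0,6)(W), (5,4)(W) — all W, so L
(5,7): →(2,7)(W), (0,7)(W), (5,5)(W) — all W, so L
Every other cell has at least one move into one of the L cells above, so it is W.
L cells per row: a=0: 4, a=1: 4, a=2: 4, a=3: 4, a=4: 4, a=5: 4, a=6: 0; total 24.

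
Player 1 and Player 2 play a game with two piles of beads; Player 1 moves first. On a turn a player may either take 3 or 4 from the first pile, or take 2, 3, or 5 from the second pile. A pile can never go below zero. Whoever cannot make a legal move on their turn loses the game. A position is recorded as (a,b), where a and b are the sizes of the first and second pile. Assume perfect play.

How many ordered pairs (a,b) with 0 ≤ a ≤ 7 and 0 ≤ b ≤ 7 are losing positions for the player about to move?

20

Positions with no move are L. A position that does have a move is losing for the player to move precisely when every available move leads to a winning position for the opponent. Fill in the labels:
Every move lowers a or b (never raises either), so fill the grid row by row in increasing a, and left to right within a row: each cell's successors are then already labelled.
      b=0  b=1  b=2  b=3  b=4  b=5  b=6  b=7
a=0:    L    L    W    W    W    W    W    L
a=1:    L    L    W    W    W    W    W    L
a=2:    L    L    W    W    W    W    W    L
a=3:    W    W    L    L    W    W    W    W
a=4:    W    W    L    L    W    W    W    W
a=5:    W    W    L    L    W    W    W    W
a=6:    W    W    W    W    L    L    W    W
a=7:    L    L    W    W    W    W    W    L
Cells with no legal move (terminal, hence L): (0,0), (0,1), (1,0), (1,1), (2,0), (2,1).
The remaining L cells, each justified by listing all of its moves:
(0,7): only reaches (0,5)(W), (0,4)(W), (0,2)(W), all W → L
(1,7): only reaches (1,5)(W), (1,4)(W), (1,2)(W), all W → L
(2,7): only reaches (2,5)(W), (2,4)(W), (2,2)(W), all W → L
(3,2): only reaches (0,2)(W), (3,0)(W), all W → L
(3,3): only reaches (0,3)(W), (3,1)(W), (3,0)(W), all W → L
(4,2): only reaches (1,2)(W), (0,2)(W), (4,0)(W), all W → L
(4,3): only reaches (1,3)(W), (0,3)(W), (4,1)(W), (4,0)(W), all W → L
(5,2): only reaches (2,2)(W), (1,2)(W), (5,0)(W), all W → L
(5,3): only reaches (2,3)(W), (1,3)(W), (5,1)(W), (5,0)(W), all W → L
(6,4): only reaches (3,4)(W), (2,4)(W), (6,2)(W), (6,1)(W), all W → L
(6,5): only reaches (3,5)(W), (2,5)(W), (6,3)(W), (6,2)(W), (6,0)(W), all W → L
(7,0): only reaches (4,0)(W), (3,0)(W), all W → L
(7,1): only reaches (4,1)(W), (3,1)(W), all W → L
(7,7): only reaches (4,7)(W), (3,7)(W), (7,5)(W), (7,4)(W), (7,2)(W), all W → L
Every other cell has at least one move into one of the L cells above, so it is W.
L cells per row: a=0: 3, a=1: 3, a=2: 3, a=3: 2, a=4: 2, a=5: 2, a=6: 2, a=7: 3; total 20.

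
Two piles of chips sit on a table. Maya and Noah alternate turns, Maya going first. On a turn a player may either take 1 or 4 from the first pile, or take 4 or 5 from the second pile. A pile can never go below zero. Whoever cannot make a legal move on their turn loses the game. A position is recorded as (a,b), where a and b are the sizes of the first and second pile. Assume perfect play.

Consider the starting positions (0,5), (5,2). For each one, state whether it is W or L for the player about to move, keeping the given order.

(0,5): W, (5,2): L

Positions with no move are L. A position that does have a move is losing for the player to move precisely when every available move leads to a winning position for the opponent. Fill in the labels:
No move ever increases a pile, so every position that can arise here has a ≤ 5 and b ≤ 5; it is enough to label the cells with 0 ≤ a ≤ 5 and 0 ≤ b ≤ 5.
Every move lowers a or b (never raises either), so fill the grid row by row in increasing a, and left to right within a row: each cell's successors are then already labelled.
      b=0  b=1  b=2  b=3  b=4  b=5
a=0:    L    L    L    L    W    W
a=1:    W    W    W    W    L    L
a=2:    L    L    L    L    W    W
a=3:    W    W    W    W    L    L
a=4:    W    W    W    W    W    W
a=5:    L    L    L    L    W    W
Cells with no legal move (terminal, hence L): (0,0), (0,1), (0,2), (0,3).
The remaining L cells, each justified by listing all of its moves:
(1,4): only reaches (0,4)(W), (1,0)(W), all W → L
(1,5): only reaches (0,5)(W), (1,1)(W), (1,0)(W), all W → L
(2,0): only reaches (1,0)(W), which is W → L
(2,1): only reaches (1,1)(W), which is W → L
(2,2): only reaches (1,2)(W), which is W → L
(2,3): only reaches (1,3)(W), which is W → L
(3,4): only reaches (2,4)(W), (3,0)(W), all W → L
(3,5): only reaches (2,5)(W), (3,1)(W), (3,0)(W), all W → L
(5,0): only reaches (4,0)(W), (1,0)(W), all W → L
(5,1): only reaches (4,1)(W), (1,1)(W), all W → L
(5,2): only reaches (4,2)(W), (1,2)(W), all W → L
(5,3): only reaches (4,3)(W), (1,3)(W), all W → L
Every other cell has at least one move into one of the L cells above, so it is W.
(0,5): the move to (0,1) reaches an L cell, so W
(5,2): one of the L cells justified above, so L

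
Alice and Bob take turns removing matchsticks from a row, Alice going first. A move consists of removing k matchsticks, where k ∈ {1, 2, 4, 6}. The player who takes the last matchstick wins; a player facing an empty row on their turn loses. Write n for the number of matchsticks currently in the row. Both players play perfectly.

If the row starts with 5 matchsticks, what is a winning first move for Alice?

Classify positions by backward induction: terminal positions (no move available) are L. From any other position, the mover wins iff some move reaches an L.
n=0: no move → L
n=1: →0(L), so W
n=2: →0(L), so W
n=3: →2(W), 1(W) — all W, so L
n=4: →3(L), so W
n=5: →3(L), so W
From 5, the L positions reachable in one move are: 3.

Remove 2, leaving 3.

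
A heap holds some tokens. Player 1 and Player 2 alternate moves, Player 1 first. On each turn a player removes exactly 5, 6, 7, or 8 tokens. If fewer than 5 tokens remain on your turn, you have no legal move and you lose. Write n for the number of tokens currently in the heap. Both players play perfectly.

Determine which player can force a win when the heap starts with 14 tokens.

Player 2 wins.

Compute win/loss labels from the base case upward. A position with no move is L. Any other position is W if it can reach an L in one move, else L.
n=0: no move → L
n=1: no move → L
n=2: no move → L
n=3: no move → L
n=4: no move → L
n=5: reaches L-position 0 → W
n=6: reaches L-position 1 → W
n=7: reaches L-position 2 → W
n=8: reaches L-position 3 → W
n=9: reaches L-position 4 → W
n=10: reaches L-position 4 → W
n=11: reaches L-position 4 → W
n=12: reaches L-position 4 → W
n=13: only reaches 8(W), 7(W), 6(W), 5(W), all W → L
n=14: only reaches 9(W), 8(W), 7(W), 6(W), all W → L
The starting position 14 is L: whatever Player 1 does, the opponent receives a W position.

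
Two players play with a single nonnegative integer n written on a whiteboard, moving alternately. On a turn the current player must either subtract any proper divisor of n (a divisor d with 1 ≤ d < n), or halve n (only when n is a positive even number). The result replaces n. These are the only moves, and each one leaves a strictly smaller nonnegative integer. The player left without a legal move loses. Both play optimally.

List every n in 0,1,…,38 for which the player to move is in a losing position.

0, 1, 3, 5, 7, 9, 11, 13, 15, 17, 19, 21, 23, 25, 27, 29, 31, 33, 35, 37

Build the W/L table. Terminal = L. A non-terminal position is W if it has a move to some L; otherwise it is L.
n=0: no move → L
n=1: no move → L
n=2: →1(L), so W
n=3: →2(W) only, which is W, so L
n=4: →3(L), so W
n=5: →4(W) only, which is W, so L
n=6: →3(L), so W
n=7: →6(W) only, which is W, so L
n=8: →7(L), so W
n=9: →6(W), 8(W) — all W, so L
n=10: →5(L), so W
n=11: →10(W) only, which is W, so L
n=12: →9(L), so W
n=13: →12(W) only, which is W, so L
n=14: →7(L), so W
n=15: →10(W), 12(W), 14(W) — all W, so L
n=16: →15(L), so W
n=17: →16(W) only, which is W, so L
n=18: →9(L), so W
n=19: →18(W) only, which is W, so L
n=20: →15(L), so W
n=21: →14(W), 18(W), 20(W) — all W, so L
n=22: →11(L), so W
n=23: →22(W) only, which is W, so L
n=24: →21(L), so W
n=25: →20(W), 24(W) — all W, so L
n=26: →13(L), so W
n=27: →18(W), 24(W), 26(W) — all W, so L
n=28: →21(L), so W
n=29: →28(W) only, which is W, so L
n=30: →15(L), so W
n=31: →30(W) only, which is W, so L
n=32: →31(L), so W
n=33: →22(W), 30(W), 32(W) — all W, so L
n=34: →17(L), so W
n=35: →28(W), 30(W), 34(W) — all W, so L
n=36: →27(L), so W
n=37: →36(W) only, which is W, so L
n=38: →19(L), so W
Reading off the rows marked L gives the requested list; there are 20 such values of n.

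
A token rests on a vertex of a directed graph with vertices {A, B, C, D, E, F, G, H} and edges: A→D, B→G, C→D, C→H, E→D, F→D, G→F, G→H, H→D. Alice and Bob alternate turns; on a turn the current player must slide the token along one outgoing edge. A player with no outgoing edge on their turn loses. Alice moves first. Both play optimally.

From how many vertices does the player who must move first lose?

Label each position W (a win for the player to move) or L (a loss). A position with no legal move is L; any other position is W exactly when some move reaches an L, and L when every move reaches a W.
Every edge goes from a vertex to one that appears earlier in the order D, H, F, A, C, G, E, B, so processing vertices in that order labels each vertex after all of its successors.
D: no outgoing edge → L
H: can move to D, which is L ⇒ W
F: can move to D, which is L ⇒ W
A: can move to D, which is L ⇒ W
C: can move to D, which is L ⇒ W
G: moves to F(W), H(W); every one is W ⇒ L
E: can move to D, which is L ⇒ W
B: can move to G, which is L ⇒ W
The L vertices are D, G; that is 2 in all.

2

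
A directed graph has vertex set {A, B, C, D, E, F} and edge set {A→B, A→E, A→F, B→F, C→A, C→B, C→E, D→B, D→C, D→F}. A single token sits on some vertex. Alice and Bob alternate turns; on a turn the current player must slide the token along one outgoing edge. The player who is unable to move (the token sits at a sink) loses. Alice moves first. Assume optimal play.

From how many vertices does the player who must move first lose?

2

Use the standard recursion: the mover loses at a terminal position; elsewhere, the mover wins exactly when some move hands the opponent an L position.
Every edge goes from a vertex to one that appears earlier in the order F, E, B, A, C, D, so processing vertices in that order labels each vertex after all of its successors.
F: no outgoing edge → L
E: no outgoing edge → L
B: can move to F, which is L ⇒ W
A: can move to E, which is L ⇒ W
C: can move to E, which is L ⇒ W
D: can move to F, which is L ⇒ W
The L vertices are E, F; that is 2 in all.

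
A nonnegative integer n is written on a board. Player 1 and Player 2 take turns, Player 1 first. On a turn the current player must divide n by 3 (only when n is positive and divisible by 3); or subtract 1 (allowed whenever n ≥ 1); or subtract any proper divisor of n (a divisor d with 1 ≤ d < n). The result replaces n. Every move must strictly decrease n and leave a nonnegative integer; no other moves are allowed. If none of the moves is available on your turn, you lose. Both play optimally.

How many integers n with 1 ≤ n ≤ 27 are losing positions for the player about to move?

Classify positions by backward induction: terminal positions (no move available) are L. From any other position, the mover wins iff some move reaches an L.
n=0: no move → L
n=1: W (go to 0, an L position)
n=2: L (sole option 1(W) is W)
n=3: W (go to 2, an L position)
n=4: W (go to 2, an L position)
n=5: L (sole option 4(W) is W)
n=6: W (go to 2, an L position)
n=7: L (sole option 6(W) is W)
n=8: W (go to 7, an L position)
n=9: L (options 3(W), 6(W), 8(W) are all W)
n=10: W (go to 5, an L position)
n=11: L (sole option 10(W) is W)
n=12: W (go to 9, an L position)
n=13: L (sole option 12(W) is W)
n=14: W (go to 7, an L position)
n=15: W (go to 5, an L position)
n=16: L (options 8(W), 12(W), 14(W), 15(W) are all W)
n=17: W (go to 16, an L position)
n=18: W (go to 9, an L position)
n=19: L (sole option 18(W) is W)
n=20: W (go to 16, an L position)
n=21: W (go to 7, an L position)
n=22: W (go to 11, an L position)
n=23: L (sole option 22(W) is W)
n=24: W (go to 16, an L position)
n=25: L (options 20(W), 24(W) are all W)
n=26: W (go to 13, an L position)
n=27: W (go to 9, an L position)
L entries with 1 ≤ n ≤ 27 (n=0 is outside the asked range and is not counted): n = 2, 5, 7, 9, 11, 13, 16, 19, 23, 25; that makes 10.

10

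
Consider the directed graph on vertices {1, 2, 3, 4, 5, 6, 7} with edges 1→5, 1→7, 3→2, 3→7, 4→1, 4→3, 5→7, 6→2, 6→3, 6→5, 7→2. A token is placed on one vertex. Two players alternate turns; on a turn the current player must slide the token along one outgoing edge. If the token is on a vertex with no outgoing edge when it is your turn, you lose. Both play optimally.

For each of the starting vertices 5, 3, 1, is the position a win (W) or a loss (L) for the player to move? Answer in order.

5: L, 3: W, 1: W

Label each position W (a win for the player to move) or L (a loss). A position with no legal move is L; any other position is W exactly when some move reaches an L, and L when every move reaches a W.
Every edge goes from a vertex to one that appears earlier in the order 2, 7, 5, 1, 3, 4, 6, so processing vertices in that order labels each vertex after all of its successors.
2: no outgoing edge → L
7: W (go to 2, an L position)
5: L (sole option 7(W) is W)
1: W (go to 5, an L position)
3: W (go to 2, an L position)
4: L (options 3(W), 1(W) are all W)
6: W (go to 5, an L position)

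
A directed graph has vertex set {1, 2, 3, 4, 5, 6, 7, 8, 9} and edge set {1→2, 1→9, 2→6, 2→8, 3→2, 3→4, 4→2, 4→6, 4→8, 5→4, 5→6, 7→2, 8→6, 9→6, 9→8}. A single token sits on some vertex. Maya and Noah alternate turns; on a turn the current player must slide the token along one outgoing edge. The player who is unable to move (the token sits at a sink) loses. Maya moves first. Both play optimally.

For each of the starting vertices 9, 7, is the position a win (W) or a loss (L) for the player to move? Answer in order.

Compute win/loss labels from the base case upward. A position with no move is L. Any other position is W if it can reach an L in one move, else L.
Every edge goes from a vertex to one that appears earlier in the order 6, 8, 2, 4, 9, 5, 3, 1, 7, so processing vertices in that order labels each vertex after all of its successors.
6: no outgoing edge → L
8: →6(L), so W
2: →6(L), so W
4: →6(L), so W
9: →6(L), so W
5: →6(L), so W
3: →4(W), 2(W) — all W, so L
1: →9(W), 2(W) — all W, so L
7: →2(W) only, which is W, so L

9: W, 7: L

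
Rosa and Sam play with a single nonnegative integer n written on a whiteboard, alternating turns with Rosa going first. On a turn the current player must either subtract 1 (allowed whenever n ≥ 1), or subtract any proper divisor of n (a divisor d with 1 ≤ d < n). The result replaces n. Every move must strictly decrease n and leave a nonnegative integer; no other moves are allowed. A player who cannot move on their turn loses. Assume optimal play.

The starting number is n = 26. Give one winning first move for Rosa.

Move to 13.

Classify positions by backward induction: terminal positions (no move available) are L. From any other position, the mover wins iff some move reaches an L.
n=0: no move → L
n=1: can move to 0, which is L ⇒ W
n=2: the only move is to 1(W), a W ⇒ L
n=3: can move to 2, which is L ⇒ W
n=4: can move to 2, which is L ⇒ W
n=5: the only move is to 4(W), a W ⇒ L
n=6: can move to 5, which is L ⇒ W
n=7: the only move is to 6(W), a W ⇒ L
n=8: can move to 7, which is L ⇒ W
n=9: moves to 6(W), 8(W); every one is W ⇒ L
n=10: can move to 5, which is L ⇒ W
n=11: the only move is to 10(W), a W ⇒ L
n=12: can move to 9, which is L ⇒ W
n=13: the only move is to 12(W), a W ⇒ L
n=14: can move to 7, which is L ⇒ W
n=15: moves to 10(W), 12(W), 14(W); every one is W ⇒ L
n=16: can move to 15, which is L ⇒ W
n=17: the only move is to 16(W), a W ⇒ L
n=18: can move to 9, which is L ⇒ W
n=19: the only move is to 18(W), a W ⇒ L
n=20: can move to 15, which is L ⇒ W
n=21: moves to 14(W), 18(W), 20(W); every one is W ⇒ L
n=22: can move to 11, which is L ⇒ W
n=23: the only move is to 22(W), a W ⇒ L
n=24: can move to 21, which is L ⇒ W
n=25: moves to 20(W), 24(W); every one is W ⇒ L
n=26: can move to 13, which is L ⇒ W
From 26, the L positions reachable in one move are: 13, 25. Any move reaching one of these is winning.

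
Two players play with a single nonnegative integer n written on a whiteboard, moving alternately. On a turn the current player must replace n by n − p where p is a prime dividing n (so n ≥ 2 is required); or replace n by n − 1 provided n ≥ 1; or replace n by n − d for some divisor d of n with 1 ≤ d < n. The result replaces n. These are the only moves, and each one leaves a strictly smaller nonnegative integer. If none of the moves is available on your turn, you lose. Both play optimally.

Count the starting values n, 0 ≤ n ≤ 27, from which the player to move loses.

6

Build the W/L table. Terminal = L. A non-terminal position is W if it has a move to some L; otherwise it is L.
n=0: no move → L
n=1: can move to 0, which is L ⇒ W
n=2: can move to 0, which is L ⇒ W
n=3: can move to 0, which is L ⇒ W
n=4: moves to 2(W), 3(W); every one is W ⇒ L
n=5: can move to 0, which is L ⇒ W
n=6: can move to 4, which is L ⇒ W
n=7: can move to 0, which is L ⇒ W
n=8: can move to 4, which is L ⇒ W
n=9: moves to 6(W), 8(W); every one is W ⇒ L
n=10: can move to 9, which is L ⇒ W
n=11: can move to 0, which is L ⇒ W
n=12: can move to 9, which is L ⇒ W
n=13: can move to 0, which is L ⇒ W
n=14: moves to 7(W), 12(W), 13(W); every one is W ⇒ L
n=15: can move to 14, which is L ⇒ W
n=16: can move to 14, which is L ⇒ W
n=17: can move to 0, which is L ⇒ W
n=18: can move to 9, which is L ⇒ W
n=19: can move to 0, which is L ⇒ W
n=20: moves to 10(W), 15(W), 16(W), 18(W), 19(W); every one is W ⇒ L
n=21: can move to 14, which is L ⇒ W
n=22: can move to 20, which is L ⇒ W
n=23: can move to 0, which is L ⇒ W
n=24: can move to 20, which is L ⇒ W
n=25: can move to 20, which is L ⇒ W
n=26: moves to 13(W), 24(W), 25(W); every one is W ⇒ L
n=27: can move to 26, which is L ⇒ W
L entries with 0 ≤ n ≤ 27: n = 0, 4, 9, 14, 20, 26; that makes 6.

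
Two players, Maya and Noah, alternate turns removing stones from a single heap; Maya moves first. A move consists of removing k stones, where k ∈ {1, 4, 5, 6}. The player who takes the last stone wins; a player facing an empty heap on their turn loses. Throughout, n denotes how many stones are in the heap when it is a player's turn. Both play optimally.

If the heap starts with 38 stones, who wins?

Noah wins.

Work bottom-up. With no move the player to move loses. Otherwise the position is W if at least one move leads to an L position for the opponent, and L if every move leads to a W.
n=0: no move → L
n=1: →0(L), so W
n=2: →1(W) only, which is W, so L
n=3: →2(L), so W
n=4: →0(L), so W
n=5: →0(L), so W
n=6: →2(L), so W
n=7: →2(L), so W
n=8: →2(L), so W
n=9: →8(W), 5(W), 4(W), 3(W) — all W, so L
n=10: →9(L), so W
n=11: →10(W), 7(W), 6(W), 5(W) — all W, so L
n=12: →11(L), so W
n=13: →9(L), so W
n=14: →9(L), so W
n=15: →11(L), so W
n=16: →11(L), so W
n=17: →11(L), so W
n=18: →17(W), 14(W), 13(W), 12(W) — all W, so L
n=19: →18(L), so W
n=20: →19(W), 16(W), 15(W), 14(W) — all W, so L
n=21: →20(L), so W
n=22: →18(L), so W
n=23: →18(L), so W
n=24: →20(L), so W
n=25: →20(L), so W
n=26: →20(L), so W
n=27: →26(W), 23(W), 22(W), 21(W) — all W, so L
n=28: →27(L), so W
n=29: →28(W), 25(W), 24(W), 23(W) — all W, so L
n=30: →29(L), so W
n=31: →27(L), so W
n=32: →27(L), so W
n=33: →29(L), so W
n=34: →29(L), so W
n=35: →29(L), so W
n=36: →35(W), 32(W), 31(W), 30(W) — all W, so L
n=37: →36(L), so W
n=38: →37(W), 34(W), 33(W), 32(W) — all W, so L
Every move from 38 reaches a W position, so the mover loses.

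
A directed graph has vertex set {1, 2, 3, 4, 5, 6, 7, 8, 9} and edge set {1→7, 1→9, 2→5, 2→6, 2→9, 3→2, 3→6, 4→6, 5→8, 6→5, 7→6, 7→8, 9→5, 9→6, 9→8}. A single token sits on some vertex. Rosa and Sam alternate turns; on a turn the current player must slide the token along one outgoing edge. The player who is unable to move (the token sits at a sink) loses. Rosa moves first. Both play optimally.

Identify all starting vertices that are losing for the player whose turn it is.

Work bottom-up. With no move the player to move loses. Otherwise the position is W if at least one move leads to an L position for the opponent, and L if every move leads to a W.
Every edge goes from a vertex to one that appears earlier in the order 8, 5, 6, 9, 7, 2, 4, 1, 3, so processing vertices in that order labels each vertex after all of its successors.
8: no outgoing edge → L
5: reaches L-position 8 → W
6: only reaches 5(W), which is W → L
9: reaches L-position 6 → W
7: reaches L-position 6 → W
2: reaches L-position 6 → W
4: reaches L-position 6 → W
1: only reaches 7(W), 9(W), all W → L
3: reaches L-position 6 → W
Reading off the rows marked L gives the requested list; there are 3 such vertices.

1, 6, 8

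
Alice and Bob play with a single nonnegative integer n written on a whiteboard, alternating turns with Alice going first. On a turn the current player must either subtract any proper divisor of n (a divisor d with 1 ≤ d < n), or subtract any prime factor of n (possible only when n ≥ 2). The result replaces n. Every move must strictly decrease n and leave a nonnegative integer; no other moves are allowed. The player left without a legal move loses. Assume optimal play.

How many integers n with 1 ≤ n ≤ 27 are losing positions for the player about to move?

Work bottom-up. With no move the player to move loses. Otherwise the position is W if at least one move leads to an L position for the opponent, and L if every move leads to a W.
n=0: no move → L
n=1: no move → L
n=2: can move to 0, which is L ⇒ W
n=3: can move to 0, which is L ⇒ W
n=4: moves to 2(W), 3(W); every one is W ⇒ L
n=5: can move to 0, which is L ⇒ W
n=6: can move to 4, which is L ⇒ W
n=7: can move to 0, which is L ⇒ W
n=8: can move to 4, which is L ⇒ W
n=9: moves to 6(W), 8(W); every one is W ⇒ L
n=10: can move to 9, which is L ⇒ W
n=11: can move to 0, which is L ⇒ W
n=12: can move to 9, which is L ⇒ W
n=13: can move to 0, which is L ⇒ W
n=14: moves to 7(W), 12(W), 13(W); every one is W ⇒ L
n=15: can move to 14, which is L ⇒ W
n=16: can move to 14, which is L ⇒ W
n=17: can move to 0, which is L ⇒ W
n=18: can move to 9, which is L ⇒ W
n=19: can move to 0, which is L ⇒ W
n=20: moves to 10(W), 15(W), 16(W), 18(W), 19(W); every one is W ⇒ L
n=21: can move to 14, which is L ⇒ W
n=22: can move to 20, which is L ⇒ W
n=23: can move to 0, which is L ⇒ W
n=24: can move to 20, which is L ⇒ W
n=25: can move to 20, which is L ⇒ W
n=26: moves to 13(W), 24(W), 25(W); every one is W ⇒ L
n=27: can move to 26, which is L ⇒ W
L entries with 1 ≤ n ≤ 27 (n=0 is outside the asked range and is not counted): n = 1, 4, 9, 14, 20, 26; that makes 6.

6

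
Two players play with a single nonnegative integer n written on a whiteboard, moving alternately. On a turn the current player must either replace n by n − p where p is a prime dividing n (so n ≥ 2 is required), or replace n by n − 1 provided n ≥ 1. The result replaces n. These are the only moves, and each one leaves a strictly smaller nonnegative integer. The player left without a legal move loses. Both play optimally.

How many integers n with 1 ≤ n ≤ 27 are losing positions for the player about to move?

Use the standard recursion: the mover loses at a terminal position; elsewhere, the mover wins exactly when some move hands the opponent an L position.
n=0: no move → L
n=1: can move to 0, which is L ⇒ W
n=2: can move to 0, which is L ⇒ W
n=3: can move to 0, which is L ⇒ W
n=4: moves to 2(W), 3(W); every one is W ⇒ L
n=5: can move to 0, which is L ⇒ W
n=6: can move to 4, which is L ⇒ W
n=7: can move to 0, which is L ⇒ W
n=8: moves to 6(W), 7(W); every one is W ⇒ L
n=9: can move to 8, which is L ⇒ W
n=10: can move to 8, which is L ⇒ W
n=11: can move to 0, which is L ⇒ W
n=12: moves to 9(W), 10(W), 11(W); every one is W ⇒ L
n=13: can move to 0, which is L ⇒ W
n=14: can move to 12, which is L ⇒ W
n=15: can move to 12, which is L ⇒ W
n=16: moves to 14(W), 15(W); every one is W ⇒ L
n=17: can move to 0, which is L ⇒ W
n=18: can move to 16, which is L ⇒ W
n=19: can move to 0, which is L ⇒ W
n=20: moves to 15(W), 18(W), 19(W); every one is W ⇒ L
n=21: can move to 20, which is L ⇒ W
n=22: can move to 20, which is L ⇒ W
n=23: can move to 0, which is L ⇒ W
n=24: moves to 21(W), 22(W), 23(W); every one is W ⇒ L
n=25: can move to 20, which is L ⇒ W
n=26: can move to 24, which is L ⇒ W
n=27: can move to 24, which is L ⇒ W
L entries with 1 ≤ n ≤ 27 (n=0 is outside the asked range and is not counted): n = 4, 8, 12, 16, 20, 24; that makes 6.

6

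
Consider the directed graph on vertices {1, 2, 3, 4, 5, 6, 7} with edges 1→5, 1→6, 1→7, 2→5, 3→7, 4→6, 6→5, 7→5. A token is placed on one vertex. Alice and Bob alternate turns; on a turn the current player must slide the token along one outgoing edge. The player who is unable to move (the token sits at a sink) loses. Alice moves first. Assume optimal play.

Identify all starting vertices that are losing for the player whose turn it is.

3, 4, 5

Work bottom-up. With no move the player to move loses. Otherwise the position is W if at least one move leads to an L position for the opponent, and L if every move leads to a W.
Every edge goes from a vertex to one that appears earlier in the order 5, 6, 4, 7, 1, 2, 3, so processing vertices in that order labels each vertex after all of its successors.
5: no outgoing edge → L
6: →5(L), so W
4: →6(W) only, which is W, so L
7: →5(L), so W
1: →5(L), so W
2: →5(L), so W
3: →7(W) only, which is W, so L
Reading off the rows marked L gives the requested list; there are 3 such vertices.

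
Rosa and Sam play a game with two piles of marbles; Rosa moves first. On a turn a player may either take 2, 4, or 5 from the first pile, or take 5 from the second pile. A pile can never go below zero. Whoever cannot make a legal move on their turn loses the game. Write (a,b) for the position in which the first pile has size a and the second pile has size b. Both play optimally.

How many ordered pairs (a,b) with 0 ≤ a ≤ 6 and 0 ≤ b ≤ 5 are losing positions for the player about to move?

Work bottom-up. With no move the player to move loses. Otherwise the position is W if at least one move leads to an L position for the opponent, and L if every move leads to a W.
Every move lowers a or b (never raises either), so fill the grid row by row in increasing a, and left to right within a row: each cell's successors are then already labelled.
      b=0  b=1  b=2  b=3  b=4  b=5
a=0:    L    L    L    L    L    W
a=1:    L    L    L    L    L    W
a=2:    W    W    W    W    W    L
a=3:    W    W    W    W    W    L
a=4:    W    W    W    W    W    W
a=5:    W    W    W    W    W    W
a=6:    W    W    W    W    W    W
Cells with no legal move (terminal, hence L): (0,0), (0,1), (0,2), (0,3), (0,4), (1,0), (1,1), (1,2), (1,3), (1,4).
The remaining L cells, each justified by listing all of its moves:
(2,5): moves to (0,5)(W), (2,0)(W); every one is W ⇒ L
(3,5): moves to (1,5)(W), (3,0)(W); every one is W ⇒ L
Every other cell has at least one move into one of the L cells above, so it is W.
L cells per row: a=0: 5, a=1: 5, a=2: 1, a=3: 1, a=4: 0, a=5: 0, a=6: 0; total 12.

12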